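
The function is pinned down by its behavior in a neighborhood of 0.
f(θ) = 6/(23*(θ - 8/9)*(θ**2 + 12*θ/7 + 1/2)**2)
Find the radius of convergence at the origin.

Denominator factor (θ - 8/9): pole of order 1 at 8/9, modulus 8/9.
Denominator factor (θ**2 + 12*θ/7 + 1/2)^2: discriminant 46/49, real irrational roots -6/7 + (1/14)*sqrt(46) and -6/7 - (1/14)*sqrt(46); poles of order 2, moduli 6/7 - (1/14)*sqrt(46) and 6/7 + (1/14)*sqrt(46).
The radius of convergence is the smallest modulus among the singular points: 6/7 - (1/14)*sqrt(46).

The radius of convergence is 6/7 - (1/14)*sqrt(46).


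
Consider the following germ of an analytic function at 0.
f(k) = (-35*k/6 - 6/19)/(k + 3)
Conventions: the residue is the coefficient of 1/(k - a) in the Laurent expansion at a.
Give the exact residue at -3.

The residue is 653/38.

At the order-1 pole -3 set g(k) = (k - (-3))*f(k) = -35*k/6 - 6/19.
Simple pole: residue = g(a) at a = -3, which is 653/38.


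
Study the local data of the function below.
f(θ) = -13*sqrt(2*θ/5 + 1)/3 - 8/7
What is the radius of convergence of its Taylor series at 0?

The radius of convergence is 5/2.

Branch term (-13/3)*sqrt(1 - θ/(-5/2)): its argument vanishes at θ = -5/2, a square-root branch point, modulus 5/2.
The radius of convergence is the smallest modulus among the singular points: 5/2.


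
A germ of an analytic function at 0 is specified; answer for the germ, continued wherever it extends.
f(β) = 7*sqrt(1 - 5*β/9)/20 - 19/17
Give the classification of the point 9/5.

The term (7/20)*sqrt(1 - β/(9/5)) has argument 1 - 9/5/(9/5) = 0 at 9/5: a square-root (algebraic, two-sheeted) branch point; the remaining terms are analytic or single-valued there.

The point is an algebraic (square-root) branch point.


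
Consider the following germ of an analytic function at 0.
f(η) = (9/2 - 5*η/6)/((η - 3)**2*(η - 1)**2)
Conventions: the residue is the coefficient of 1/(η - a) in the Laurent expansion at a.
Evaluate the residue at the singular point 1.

The residue is 17/24.

At the order-2 pole 1 set g(η) = (η - (1))^2*f(η) = (9/2 - 5*η/6)/(η - 3)**2.
Order-2 pole: residue = g'(a); g'(1) = 17/24, so the residue is 17/24.


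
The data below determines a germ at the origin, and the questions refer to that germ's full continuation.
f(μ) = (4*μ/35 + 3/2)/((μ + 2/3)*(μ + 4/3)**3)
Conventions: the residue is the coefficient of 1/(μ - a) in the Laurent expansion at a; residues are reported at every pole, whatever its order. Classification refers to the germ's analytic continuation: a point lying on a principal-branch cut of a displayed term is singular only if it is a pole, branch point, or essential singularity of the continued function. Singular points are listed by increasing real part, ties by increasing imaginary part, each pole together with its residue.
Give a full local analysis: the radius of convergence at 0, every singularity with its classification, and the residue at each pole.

Radius of convergence at 0: 2/3.
At -4/3: a pole of order 3; residue -2691/560.
At -2/3: a pole of order 1; residue 2691/560.

Denominator factor (μ + 2/3): pole of order 1 at -2/3, modulus 2/3.
Denominator factor (μ + 4/3)^3: pole of order 3 at -4/3, modulus 4/3.
The radius of convergence is the smallest modulus among the singular points: 2/3.
At the order-3 pole -4/3 set g(μ) = (μ - (-4/3))^3*f(μ) = (4*μ/35 + 3/2)/(μ + 2/3).
Order-3 pole: residue = g''(a)/2; g''(-4/3) = -2691/280, so the residue is -2691/560.
At the order-1 pole -2/3 set g(μ) = (μ - (-2/3))*f(μ) = (4*μ/35 + 3/2)/(μ + 4/3)**3.
Simple pole: residue = g(a) at a = -2/3, which is 2691/560.
List the singular points by increasing real part (a conjugate pair: the negative imaginary part first).


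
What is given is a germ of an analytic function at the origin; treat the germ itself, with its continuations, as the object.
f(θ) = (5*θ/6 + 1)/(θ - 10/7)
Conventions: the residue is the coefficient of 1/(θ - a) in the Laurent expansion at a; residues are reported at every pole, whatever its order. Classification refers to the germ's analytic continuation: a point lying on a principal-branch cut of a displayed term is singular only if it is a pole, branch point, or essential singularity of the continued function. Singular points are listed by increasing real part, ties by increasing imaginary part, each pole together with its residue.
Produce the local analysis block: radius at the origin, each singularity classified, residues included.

Denominator factor (θ - 10/7): pole of order 1 at 10/7, modulus 10/7.
The radius of convergence is the smallest modulus among the singular points: 10/7.
At the order-1 pole 10/7 set g(θ) = (θ - (10/7))*f(θ) = 5*θ/6 + 1.
Simple pole: residue = g(a) at a = 10/7, which is 46/21.

Radius of convergence at 0: 10/7.
At 10/7: a pole of order 1; residue 46/21.


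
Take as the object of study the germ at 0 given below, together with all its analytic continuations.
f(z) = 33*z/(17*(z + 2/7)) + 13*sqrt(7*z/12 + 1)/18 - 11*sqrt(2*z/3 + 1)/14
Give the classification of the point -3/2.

The term (-11/14)*sqrt(1 - z/(-3/2)) has argument 1 - -3/2/(-3/2) = 0 at -3/2: a square-root (algebraic, two-sheeted) branch point; the remaining terms are analytic or single-valued there.

The point is an algebraic (square-root) branch point.


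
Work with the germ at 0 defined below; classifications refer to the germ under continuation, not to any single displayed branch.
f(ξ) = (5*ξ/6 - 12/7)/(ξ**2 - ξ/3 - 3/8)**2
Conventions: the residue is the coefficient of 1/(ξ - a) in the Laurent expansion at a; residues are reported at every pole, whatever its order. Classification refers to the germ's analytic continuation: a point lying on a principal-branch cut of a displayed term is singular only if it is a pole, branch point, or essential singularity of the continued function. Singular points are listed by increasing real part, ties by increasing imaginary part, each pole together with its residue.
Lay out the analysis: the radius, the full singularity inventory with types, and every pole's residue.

Denominator factor (ξ**2 - ξ/3 - 3/8)^2: discriminant 29/18, real irrational roots 1/6 + (1/12)*sqrt(58) and 1/6 - (1/12)*sqrt(58); poles of order 2, moduli 1/6 + (1/12)*sqrt(58) and -1/6 + (1/12)*sqrt(58).
The radius of convergence is the smallest modulus among the singular points: -1/6 + (1/12)*sqrt(58).
The factor ξ**2 - ξ/3 - 3/8 splits as (ξ - a)(ξ - a') with a = 1/6 - (1/12)*sqrt(58), a' = 1/6 + (1/12)*sqrt(58). At the order-2 pole a set g(ξ) = (ξ - a)^2*f(ξ) = [5*ξ/6 - 12/7] / (ξ - a')^2.
Order-2 pole: residue = g'(a); g'(1/6 - (1/12)*sqrt(58)) = -(1191/5887)*sqrt(58), so the residue is -(1191/5887)*sqrt(58).
The factor ξ**2 - ξ/3 - 3/8 splits as (ξ - a)(ξ - a') with a = 1/6 + (1/12)*sqrt(58), a' = 1/6 - (1/12)*sqrt(58). At the order-2 pole a set g(ξ) = (ξ - a)^2*f(ξ) = [5*ξ/6 - 12/7] / (ξ - a')^2.
Order-2 pole: residue = g'(a); g'(1/6 + (1/12)*sqrt(58)) = (1191/5887)*sqrt(58), so the residue is (1191/5887)*sqrt(58).
List the singular points by increasing real part (a conjugate pair: the negative imaginary part first).

Radius of convergence at 0: -1/6 + (1/12)*sqrt(58).
At 1/6 - (1/12)*sqrt(58): a pole of order 2; residue -(1191/5887)*sqrt(58).
At 1/6 + (1/12)*sqrt(58): a pole of order 2; residue (1191/5887)*sqrt(58).


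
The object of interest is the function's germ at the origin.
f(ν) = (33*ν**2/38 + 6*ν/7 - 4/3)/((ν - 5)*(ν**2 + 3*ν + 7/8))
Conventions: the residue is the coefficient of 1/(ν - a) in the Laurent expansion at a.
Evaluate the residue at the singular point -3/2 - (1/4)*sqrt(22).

The factor ν**2 + 3*ν + 7/8 splits as (ν - a)(ν - a') with a = -3/2 - (1/4)*sqrt(22), a' = -3/2 + (1/4)*sqrt(22). At the order-1 pole a set g(ν) = (ν - a)*f(ν) = [(33*ν**2/38 + 6*ν/7 - 4/3)/(ν - 5)] / (ν - a').
Simple pole: residue = g(a) at a = -3/2 - (1/4)*sqrt(22), which is 69163/521892 + (1201/521892)*sqrt(22).

The residue is 69163/521892 + (1201/521892)*sqrt(22).


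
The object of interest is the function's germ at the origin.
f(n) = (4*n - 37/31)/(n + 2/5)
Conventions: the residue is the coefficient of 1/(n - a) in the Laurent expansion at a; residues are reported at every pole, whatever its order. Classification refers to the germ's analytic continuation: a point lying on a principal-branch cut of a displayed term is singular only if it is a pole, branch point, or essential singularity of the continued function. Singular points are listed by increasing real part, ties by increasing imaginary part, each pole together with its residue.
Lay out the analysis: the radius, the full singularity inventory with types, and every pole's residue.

Radius of convergence at 0: 2/5.
At -2/5: a pole of order 1; residue -433/155.

Denominator factor (n + 2/5): pole of order 1 at -2/5, modulus 2/5.
The radius of convergence is the smallest modulus among the singular points: 2/5.
At the order-1 pole -2/5 set g(n) = (n - (-2/5))*f(n) = 4*n - 37/31.
Simple pole: residue = g(a) at a = -2/5, which is -433/155.


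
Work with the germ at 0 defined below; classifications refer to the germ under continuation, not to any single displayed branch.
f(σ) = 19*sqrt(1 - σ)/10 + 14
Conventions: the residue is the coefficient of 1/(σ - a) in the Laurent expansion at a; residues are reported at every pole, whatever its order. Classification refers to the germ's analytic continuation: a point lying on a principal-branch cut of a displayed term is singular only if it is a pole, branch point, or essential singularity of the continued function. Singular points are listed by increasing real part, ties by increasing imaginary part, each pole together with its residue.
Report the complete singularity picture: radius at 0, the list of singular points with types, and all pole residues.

Radius of convergence at 0: 1.
At 1: an algebraic (square-root) branch point.

Branch term (19/10)*sqrt(1 - σ/(1)): its argument vanishes at σ = 1, a square-root branch point, modulus 1.
The radius of convergence is the smallest modulus among the singular points: 1.


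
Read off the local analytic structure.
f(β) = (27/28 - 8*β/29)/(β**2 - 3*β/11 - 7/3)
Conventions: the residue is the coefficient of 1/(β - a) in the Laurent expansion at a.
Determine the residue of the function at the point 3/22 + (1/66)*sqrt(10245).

The factor β**2 - 3*β/11 - 7/3 splits as (β - a)(β - a') with a = 3/22 + (1/66)*sqrt(10245), a' = 3/22 - (1/66)*sqrt(10245). At the order-1 pole a set g(β) = (β - a)*f(β) = [27/28 - 8*β/29] / (β - a').
Simple pole: residue = g(a) at a = 3/22 + (1/66)*sqrt(10245), which is -4/29 + (8277/2772980)*sqrt(10245).

The residue is -4/29 + (8277/2772980)*sqrt(10245).


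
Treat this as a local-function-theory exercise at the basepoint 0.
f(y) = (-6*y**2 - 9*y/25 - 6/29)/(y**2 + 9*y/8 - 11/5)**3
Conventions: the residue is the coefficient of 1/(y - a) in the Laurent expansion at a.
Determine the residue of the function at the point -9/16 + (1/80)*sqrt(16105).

The residue is (446149632/969103522969)*sqrt(16105).

The factor y**2 + 9*y/8 - 11/5 splits as (y - a)(y - a') with a = -9/16 + (1/80)*sqrt(16105), a' = -9/16 - (1/80)*sqrt(16105). At the order-3 pole a set g(y) = (y - a)^3*f(y) = [-6*y**2 - 9*y/25 - 6/29] / (y - a')^3.
Order-3 pole: residue = g''(a)/2; g''(-9/16 + (1/80)*sqrt(16105)) = (892299264/969103522969)*sqrt(16105), so the residue is (446149632/969103522969)*sqrt(16105).


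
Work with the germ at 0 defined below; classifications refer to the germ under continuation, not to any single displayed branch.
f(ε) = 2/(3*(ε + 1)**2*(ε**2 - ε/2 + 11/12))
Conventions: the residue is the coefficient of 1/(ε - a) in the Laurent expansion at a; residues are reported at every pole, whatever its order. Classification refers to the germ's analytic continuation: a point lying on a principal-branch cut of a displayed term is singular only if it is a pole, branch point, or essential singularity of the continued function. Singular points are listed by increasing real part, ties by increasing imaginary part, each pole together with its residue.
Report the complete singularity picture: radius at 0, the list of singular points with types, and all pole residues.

Denominator factor (ε + 1)^2: pole of order 2 at -1, modulus 1.
Denominator factor (ε**2 - ε/2 + 11/12): discriminant -41/12, complex-conjugate roots (1/4) + ((1/12)*sqrt(123))*i and (1/4) - ((1/12)*sqrt(123))*i; poles of order 1, moduli (1/6)*sqrt(33) and (1/6)*sqrt(33).
The radius of convergence is the smallest modulus among the singular points: (1/6)*sqrt(33).
At the order-2 pole -1 set g(ε) = (ε - (-1))^2*f(ε) = 2/(3*(ε**2 - ε/2 + 11/12)).
Order-2 pole: residue = g'(a); g'(-1) = 240/841, so the residue is 240/841.
The factor ε**2 - ε/2 + 11/12 splits as (ε - a)(ε - a') with a = (1/4) - ((1/12)*sqrt(123))*i, a' = (1/4) + ((1/12)*sqrt(123))*i. At the order-1 pole a set g(ε) = (ε - a)*f(ε) = [2/(3*(ε + 1)**2)] / (ε - a').
Simple pole: residue = g(a) at a = (1/4) - ((1/12)*sqrt(123))*i, which is (-120/841) + ((136/34481)*sqrt(123))*i.
The factor ε**2 - ε/2 + 11/12 splits as (ε - a)(ε - a') with a = (1/4) + ((1/12)*sqrt(123))*i, a' = (1/4) - ((1/12)*sqrt(123))*i. At the order-1 pole a set g(ε) = (ε - a)*f(ε) = [2/(3*(ε + 1)**2)] / (ε - a').
Simple pole: residue = g(a) at a = (1/4) + ((1/12)*sqrt(123))*i, which is (-120/841) - ((136/34481)*sqrt(123))*i.
List the singular points by increasing real part (a conjugate pair: the negative imaginary part first).

Radius of convergence at 0: (1/6)*sqrt(33).
At -1: a pole of order 2; residue 240/841.
At (1/4) - ((1/12)*sqrt(123))*i: a pole of order 1; residue (-120/841) + ((136/34481)*sqrt(123))*i.
At (1/4) + ((1/12)*sqrt(123))*i: a pole of order 1; residue (-120/841) - ((136/34481)*sqrt(123))*i.


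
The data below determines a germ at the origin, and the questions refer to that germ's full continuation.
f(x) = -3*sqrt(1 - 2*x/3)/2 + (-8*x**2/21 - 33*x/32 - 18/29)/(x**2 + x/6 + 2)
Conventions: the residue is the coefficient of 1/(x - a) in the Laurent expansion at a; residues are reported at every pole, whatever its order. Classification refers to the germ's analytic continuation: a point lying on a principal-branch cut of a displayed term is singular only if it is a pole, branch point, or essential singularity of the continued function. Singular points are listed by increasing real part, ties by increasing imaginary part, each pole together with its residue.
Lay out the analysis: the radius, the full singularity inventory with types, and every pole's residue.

Radius of convergence at 0: sqrt(2).
At (-1/12) - ((1/12)*sqrt(287))*i: a pole of order 1; residue (-1951/4032) + ((155651/33558336)*sqrt(287))*i.
At (-1/12) + ((1/12)*sqrt(287))*i: a pole of order 1; residue (-1951/4032) - ((155651/33558336)*sqrt(287))*i.
At 3/2: an algebraic (square-root) branch point.

Denominator factor (x**2 + x/6 + 2): discriminant -287/36, complex-conjugate roots (-1/12) + ((1/12)*sqrt(287))*i and (-1/12) - ((1/12)*sqrt(287))*i; poles of order 1, moduli sqrt(2) and sqrt(2).
Branch term (-3/2)*sqrt(1 - x/(3/2)): its argument vanishes at x = 3/2, a square-root branch point, modulus 3/2.
The radius of convergence is the smallest modulus among the singular points: sqrt(2).
The branch term is analytic at (-1/12) - ((1/12)*sqrt(287))*i and contributes nothing to the residue; only the rational part matters.
The factor x**2 + x/6 + 2 splits as (x - a)(x - a') with a = (-1/12) - ((1/12)*sqrt(287))*i, a' = (-1/12) + ((1/12)*sqrt(287))*i. At the order-1 pole a set g(x) = (x - a)*(rational part) = [-8*x**2/21 - 33*x/32 - 18/29] / (x - a').
Simple pole: residue = g(a) at a = (-1/12) - ((1/12)*sqrt(287))*i, which is (-1951/4032) + ((155651/33558336)*sqrt(287))*i.
The branch term is analytic at (-1/12) + ((1/12)*sqrt(287))*i and contributes nothing to the residue; only the rational part matters.
The factor x**2 + x/6 + 2 splits as (x - a)(x - a') with a = (-1/12) + ((1/12)*sqrt(287))*i, a' = (-1/12) - ((1/12)*sqrt(287))*i. At the order-1 pole a set g(x) = (x - a)*(rational part) = [-8*x**2/21 - 33*x/32 - 18/29] / (x - a').
Simple pole: residue = g(a) at a = (-1/12) + ((1/12)*sqrt(287))*i, which is (-1951/4032) - ((155651/33558336)*sqrt(287))*i.
List the singular points by increasing real part (a conjugate pair: the negative imaginary part first).


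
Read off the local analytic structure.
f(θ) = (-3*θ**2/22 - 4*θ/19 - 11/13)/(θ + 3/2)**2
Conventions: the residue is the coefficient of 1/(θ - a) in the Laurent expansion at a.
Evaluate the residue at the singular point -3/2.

The residue is 83/418.

At the order-2 pole -3/2 set g(θ) = (θ - (-3/2))^2*f(θ) = -3*θ**2/22 - 4*θ/19 - 11/13.
Order-2 pole: residue = g'(a); g'(-3/2) = 83/418, so the residue is 83/418.


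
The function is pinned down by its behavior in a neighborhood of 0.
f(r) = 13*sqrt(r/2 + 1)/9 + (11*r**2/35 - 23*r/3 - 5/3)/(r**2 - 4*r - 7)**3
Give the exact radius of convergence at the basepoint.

Denominator factor (r**2 - 4*r - 7)^3: discriminant 44, real irrational roots 2 + sqrt(11) and 2 - sqrt(11); poles of order 3, moduli 2 + sqrt(11) and -2 + sqrt(11).
Branch term (13/9)*sqrt(1 - r/(-2)): its argument vanishes at r = -2, a square-root branch point, modulus 2.
The radius of convergence is the smallest modulus among the singular points: -2 + sqrt(11).

The radius of convergence is -2 + sqrt(11).


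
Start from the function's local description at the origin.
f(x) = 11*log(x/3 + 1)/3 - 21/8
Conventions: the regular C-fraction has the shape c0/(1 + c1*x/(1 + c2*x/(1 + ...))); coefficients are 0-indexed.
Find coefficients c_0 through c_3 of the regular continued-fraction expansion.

Taylor coefficients (expand at 0): a_0 = -21/8, a_1 = 11/9, a_2 = -11/54, a_3 = 11/243.
c0 = a_0 = -21/8. Peel one level at a time: if S = 1 + c*x/S' with S'(0) = 1, then c is the x-coefficient of S and S' = c*x/(S - 1).
S_1 = c0/f = 1 + (88/189)*x + (4972/35721)*x^2 + ...; c1 = 88/189.
S_2 = c1*x/(S_1 - 1) = 1 + (-113/378)*x + (-1/108)*x^2 + ...; c2 = -113/378.
S_3 = c2*x/(S_2 - 1) = 1 + (-7/226)*x + ...; c3 = -7/226.

The regular C-fraction coefficients are [-21/8, 88/189, -113/378, -7/226].


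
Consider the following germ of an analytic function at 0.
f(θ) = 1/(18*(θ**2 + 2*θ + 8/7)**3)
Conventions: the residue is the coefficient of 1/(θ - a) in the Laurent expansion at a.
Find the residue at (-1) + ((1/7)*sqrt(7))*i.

The residue is -((49/96)*sqrt(7))*i.

The factor θ**2 + 2*θ + 8/7 splits as (θ - a)(θ - a') with a = (-1) + ((1/7)*sqrt(7))*i, a' = (-1) - ((1/7)*sqrt(7))*i. At the order-3 pole a set g(θ) = (θ - a)^3*f(θ) = [1/18] / (θ - a')^3.
Order-3 pole: residue = g''(a)/2; g''((-1) + ((1/7)*sqrt(7))*i) = -((49/48)*sqrt(7))*i, so the residue is -((49/96)*sqrt(7))*i.


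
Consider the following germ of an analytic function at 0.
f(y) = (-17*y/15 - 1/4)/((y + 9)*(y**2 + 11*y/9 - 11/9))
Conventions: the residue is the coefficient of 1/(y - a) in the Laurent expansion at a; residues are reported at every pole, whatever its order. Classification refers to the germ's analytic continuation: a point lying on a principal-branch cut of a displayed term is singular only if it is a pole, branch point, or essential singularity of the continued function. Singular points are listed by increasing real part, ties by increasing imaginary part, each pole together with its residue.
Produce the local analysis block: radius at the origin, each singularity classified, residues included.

Radius of convergence at 0: -11/18 + (1/18)*sqrt(517).
At -9: a pole of order 1; residue 1791/12380.
At -11/18 - (1/18)*sqrt(517): a pole of order 1; residue -1791/24760 - (17889/12800920)*sqrt(517).
At -11/18 + (1/18)*sqrt(517): a pole of order 1; residue -1791/24760 + (17889/12800920)*sqrt(517).


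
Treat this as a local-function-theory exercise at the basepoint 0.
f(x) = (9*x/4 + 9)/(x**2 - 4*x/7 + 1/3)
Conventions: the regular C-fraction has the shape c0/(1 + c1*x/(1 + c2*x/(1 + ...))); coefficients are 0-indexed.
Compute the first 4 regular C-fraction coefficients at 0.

The regular C-fraction coefficients are [27, -55/28, 391/220, -84/55].

Taylor coefficients (expand at 0): a_0 = 27, a_1 = 1485/28, a_2 = 486/49, a_3 = -194967/1372.
c0 = a_0 = 27. Peel one level at a time: if S = 1 + c*x/S' with S'(0) = 1, then c is the x-coefficient of S and S' = c*x/(S - 1).
S_1 = c0/f = 1 + (-55/28)*x + (391/112)*x^2 + ...; c1 = -55/28.
S_2 = c1*x/(S_1 - 1) = 1 + (391/220)*x + (8211/3025)*x^2 + ...; c2 = 391/220.
S_3 = c2*x/(S_2 - 1) = 1 + (-84/55)*x + ...; c3 = -84/55.


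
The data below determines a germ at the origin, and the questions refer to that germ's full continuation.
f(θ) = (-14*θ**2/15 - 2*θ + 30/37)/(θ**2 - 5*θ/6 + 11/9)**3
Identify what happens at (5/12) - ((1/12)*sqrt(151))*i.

The denominator factor θ**2 - 5*θ/6 + 11/9 vanishes at (5/12) - ((1/12)*sqrt(151))*i and appears to the power 3; the numerator there equals (1763/2220) + ((25/108)*sqrt(151))*i, nonzero, and no other factor vanishes.
Hence a pole whose order is the multiplicity, 3.

The point is a pole of order 3.


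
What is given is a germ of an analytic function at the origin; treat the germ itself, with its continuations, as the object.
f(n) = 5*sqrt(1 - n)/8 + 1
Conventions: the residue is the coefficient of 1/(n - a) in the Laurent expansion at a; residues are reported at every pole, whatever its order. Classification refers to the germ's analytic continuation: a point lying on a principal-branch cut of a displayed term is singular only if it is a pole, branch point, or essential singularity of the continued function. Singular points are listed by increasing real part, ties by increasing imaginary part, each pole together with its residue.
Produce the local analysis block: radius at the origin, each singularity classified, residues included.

Branch term (5/8)*sqrt(1 - n/(1)): its argument vanishes at n = 1, a square-root branch point, modulus 1.
The radius of convergence is the smallest modulus among the singular points: 1.

Radius of convergence at 0: 1.
At 1: an algebraic (square-root) branch point.


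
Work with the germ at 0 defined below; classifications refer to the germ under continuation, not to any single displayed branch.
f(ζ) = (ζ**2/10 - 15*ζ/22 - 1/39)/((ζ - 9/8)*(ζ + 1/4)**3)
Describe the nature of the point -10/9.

The point is a regular point.

Denominator factors: ζ - 9/8 = -161/72 at ζ = -10/9; ζ + 1/4 = -31/36 at ζ = -10/9 — none vanishes.
So the germ continues analytically to -10/9.


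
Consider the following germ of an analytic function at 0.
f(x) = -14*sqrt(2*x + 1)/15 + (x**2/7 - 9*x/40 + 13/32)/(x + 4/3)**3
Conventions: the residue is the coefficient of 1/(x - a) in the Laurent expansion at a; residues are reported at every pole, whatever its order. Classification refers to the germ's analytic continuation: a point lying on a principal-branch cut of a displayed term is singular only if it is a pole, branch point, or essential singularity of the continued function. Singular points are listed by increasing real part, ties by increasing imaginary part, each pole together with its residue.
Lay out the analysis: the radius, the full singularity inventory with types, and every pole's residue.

Denominator factor (x + 4/3)^3: pole of order 3 at -4/3, modulus 4/3.
Branch term (-14/15)*sqrt(1 - x/(-1/2)): its argument vanishes at x = -1/2, a square-root branch point, modulus 1/2.
The radius of convergence is the smallest modulus among the singular points: 1/2.
The branch term is analytic at -4/3 and contributes nothing to the residue; only the rational part matters.
At the order-3 pole -4/3 set g(x) = (x - (-4/3))^3*(rational part) = x**2/7 - 9*x/40 + 13/32.
Order-3 pole: residue = g''(a)/2; g''(-4/3) = 2/7, so the residue is 1/7.
List the singular points by increasing real part (a conjugate pair: the negative imaginary part first).

Radius of convergence at 0: 1/2.
At -4/3: a pole of order 3; residue 1/7.
At -1/2: an algebraic (square-root) branch point.


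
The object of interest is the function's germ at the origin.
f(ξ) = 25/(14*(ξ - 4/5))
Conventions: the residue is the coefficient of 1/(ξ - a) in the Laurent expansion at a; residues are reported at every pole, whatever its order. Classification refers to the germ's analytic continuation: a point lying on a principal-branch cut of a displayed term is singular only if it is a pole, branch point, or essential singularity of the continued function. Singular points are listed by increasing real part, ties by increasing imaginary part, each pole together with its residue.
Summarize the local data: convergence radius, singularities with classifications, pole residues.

Denominator factor (ξ - 4/5): pole of order 1 at 4/5, modulus 4/5.
The radius of convergence is the smallest modulus among the singular points: 4/5.
At the order-1 pole 4/5 set g(ξ) = (ξ - (4/5))*f(ξ) = 25/14.
Simple pole: residue = g(a) at a = 4/5, which is 25/14.

Radius of convergence at 0: 4/5.
At 4/5: a pole of order 1; residue 25/14.


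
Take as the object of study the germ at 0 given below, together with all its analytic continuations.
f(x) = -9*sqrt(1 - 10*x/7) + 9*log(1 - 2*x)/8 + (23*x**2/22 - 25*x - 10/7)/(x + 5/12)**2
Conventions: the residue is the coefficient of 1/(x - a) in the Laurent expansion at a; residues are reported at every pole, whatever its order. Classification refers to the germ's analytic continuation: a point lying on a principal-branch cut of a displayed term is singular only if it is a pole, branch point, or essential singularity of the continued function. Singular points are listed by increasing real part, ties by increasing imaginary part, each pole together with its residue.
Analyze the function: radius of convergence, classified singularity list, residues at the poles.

Denominator factor (x + 5/12)^2: pole of order 2 at -5/12, modulus 5/12.
Branch term (-9)*sqrt(1 - x/(7/10)): its argument vanishes at x = 7/10, a square-root branch point, modulus 7/10.
Branch term (9/8)*log(1 - x/(1/2)): its argument vanishes at x = 1/2, a logarithmic branch point, modulus 1/2.
The radius of convergence is the smallest modulus among the singular points: 5/12.
The branch terms are analytic at -5/12 and contribute nothing to the residue; only the rational part matters.
At the order-2 pole -5/12 set g(x) = (x - (-5/12))^2*(rational part) = 23*x**2/22 - 25*x - 10/7.
Order-2 pole: residue = g'(a); g'(-5/12) = -3415/132, so the residue is -3415/132.
List the singular points by increasing real part (a conjugate pair: the negative imaginary part first).

Radius of convergence at 0: 5/12.
At -5/12: a pole of order 2; residue -3415/132.
At 1/2: a logarithmic branch point.
At 7/10: an algebraic (square-root) branch point.


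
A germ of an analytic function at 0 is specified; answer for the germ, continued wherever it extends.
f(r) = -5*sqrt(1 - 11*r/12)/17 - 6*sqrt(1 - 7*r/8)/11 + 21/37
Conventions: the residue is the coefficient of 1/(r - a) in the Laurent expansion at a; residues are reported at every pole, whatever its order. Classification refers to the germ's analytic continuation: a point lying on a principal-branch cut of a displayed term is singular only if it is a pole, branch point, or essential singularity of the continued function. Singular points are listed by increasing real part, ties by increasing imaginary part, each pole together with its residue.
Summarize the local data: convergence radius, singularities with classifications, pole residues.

Radius of convergence at 0: 12/11.
At 12/11: an algebraic (square-root) branch point.
At 8/7: an algebraic (square-root) branch point.

Branch term (-6/11)*sqrt(1 - r/(8/7)): its argument vanishes at r = 8/7, a square-root branch point, modulus 8/7.
Branch term (-5/17)*sqrt(1 - r/(12/11)): its argument vanishes at r = 12/11, a square-root branch point, modulus 12/11.
The radius of convergence is the smallest modulus among the singular points: 12/11.
List the singular points by increasing real part (a conjugate pair: the negative imaginary part first).


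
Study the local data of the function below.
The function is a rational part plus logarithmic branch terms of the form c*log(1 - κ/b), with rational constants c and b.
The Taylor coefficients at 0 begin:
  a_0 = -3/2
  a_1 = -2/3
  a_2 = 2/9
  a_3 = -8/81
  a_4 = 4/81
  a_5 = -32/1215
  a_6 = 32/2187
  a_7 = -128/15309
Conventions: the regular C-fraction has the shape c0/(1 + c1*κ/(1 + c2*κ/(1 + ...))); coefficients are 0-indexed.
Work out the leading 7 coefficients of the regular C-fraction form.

Taylor coefficients (read off): a_0 = -3/2, a_1 = -2/3, a_2 = 2/9, a_3 = -8/81, a_4 = 4/81, a_5 = -32/1215, a_6 = 32/2187.
c0 = a_0 = -3/2. Peel one level at a time: if S = 1 + c*κ/S' with S'(0) = 1, then c is the κ-coefficient of S and S' = c*κ/(S - 1).
S_1 = c0/f = 1 + (-4/9)*κ + (28/81)*κ^2 + ...; c1 = -4/9.
S_2 = c1*κ/(S_1 - 1) = 1 + (7/9)*κ + (-1/27)*κ^2 + ...; c2 = 7/9.
S_3 = c2*κ/(S_2 - 1) = 1 + (1/21)*κ + (-2/147)*κ^2 + ...; c3 = 1/21.
S_4 = c3*κ/(S_3 - 1) = 1 + (2/7)*κ + (-4/135)*κ^2 + ...; c4 = 2/7.
S_5 = c4*κ/(S_4 - 1) = 1 + (14/135)*κ + (-434/18225)*κ^2 + ...; c5 = 14/135.
S_6 = c5*κ/(S_5 - 1) = 1 + (31/135)*κ + ...; c6 = 31/135.

The regular C-fraction coefficients are [-3/2, -4/9, 7/9, 1/21, 2/7, 14/135, 31/135].


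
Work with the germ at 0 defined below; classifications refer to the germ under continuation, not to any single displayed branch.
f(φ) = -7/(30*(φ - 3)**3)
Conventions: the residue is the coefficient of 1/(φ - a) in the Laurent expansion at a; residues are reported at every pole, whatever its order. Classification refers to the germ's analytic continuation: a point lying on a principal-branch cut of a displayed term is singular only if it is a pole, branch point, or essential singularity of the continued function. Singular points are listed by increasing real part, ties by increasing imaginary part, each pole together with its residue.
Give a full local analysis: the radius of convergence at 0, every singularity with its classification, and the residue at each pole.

Denominator factor (φ - 3)^3: pole of order 3 at 3, modulus 3.
The radius of convergence is the smallest modulus among the singular points: 3.
At the order-3 pole 3 set g(φ) = (φ - (3))^3*f(φ) = -7/30.
Order-3 pole: residue = g''(a)/2; g''(3) = 0, so the residue is 0.

Radius of convergence at 0: 3.
At 3: a pole of order 3; residue 0.


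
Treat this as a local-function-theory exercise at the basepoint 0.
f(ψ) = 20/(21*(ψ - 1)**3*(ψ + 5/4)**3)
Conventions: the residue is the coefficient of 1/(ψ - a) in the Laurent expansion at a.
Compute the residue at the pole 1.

The residue is 40960/413343.

At the order-3 pole 1 set g(ψ) = (ψ - (1))^3*f(ψ) = 20/(21*(ψ + 5/4)**3).
Order-3 pole: residue = g''(a)/2; g''(1) = 81920/413343, so the residue is 40960/413343.


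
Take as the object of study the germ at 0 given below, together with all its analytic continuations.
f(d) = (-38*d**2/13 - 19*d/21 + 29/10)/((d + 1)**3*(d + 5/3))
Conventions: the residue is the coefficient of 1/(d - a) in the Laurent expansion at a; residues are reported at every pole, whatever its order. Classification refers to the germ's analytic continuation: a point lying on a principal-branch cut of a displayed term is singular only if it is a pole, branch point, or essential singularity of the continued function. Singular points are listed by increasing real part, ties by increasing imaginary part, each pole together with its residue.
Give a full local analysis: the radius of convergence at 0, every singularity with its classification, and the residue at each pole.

Denominator factor (d + 5/3): pole of order 1 at -5/3, modulus 5/3.
Denominator factor (d + 1)^3: pole of order 3 at -1, modulus 1.
The radius of convergence is the smallest modulus among the singular points: 1.
At the order-1 pole -5/3 set g(d) = (d - (-5/3))*f(d) = (-38*d**2/13 - 19*d/21 + 29/10)/(d + 1)**3.
Simple pole: residue = g(a) at a = -5/3, which is 91197/7280.
At the order-3 pole -1 set g(d) = (d - (-1))^3*f(d) = (-38*d**2/13 - 19*d/21 + 29/10)/(d + 5/3).
Order-3 pole: residue = g''(a)/2; g''(-1) = -91197/3640, so the residue is -91197/7280.
List the singular points by increasing real part (a conjugate pair: the negative imaginary part first).

Radius of convergence at 0: 1.
At -5/3: a pole of order 1; residue 91197/7280.
At -1: a pole of order 3; residue -91197/7280.


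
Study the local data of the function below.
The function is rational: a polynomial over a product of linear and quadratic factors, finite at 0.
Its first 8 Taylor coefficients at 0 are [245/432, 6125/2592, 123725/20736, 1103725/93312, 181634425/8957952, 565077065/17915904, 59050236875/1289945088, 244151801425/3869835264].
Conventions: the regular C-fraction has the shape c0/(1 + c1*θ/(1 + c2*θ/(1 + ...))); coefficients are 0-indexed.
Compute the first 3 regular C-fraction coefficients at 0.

The regular C-fraction coefficients are [245/432, -25/6, 197/120].

Taylor coefficients (read off): a_0 = 245/432, a_1 = 6125/2592, a_2 = 123725/20736.
c0 = a_0 = 245/432. Peel one level at a time: if S = 1 + c*θ/S' with S'(0) = 1, then c is the θ-coefficient of S and S' = c*θ/(S - 1).
S_1 = c0/f = 1 + (-25/6)*θ + (985/144)*θ^2 + ...; c1 = -25/6.
S_2 = c1*θ/(S_1 - 1) = 1 + (197/120)*θ + ...; c2 = 197/120.


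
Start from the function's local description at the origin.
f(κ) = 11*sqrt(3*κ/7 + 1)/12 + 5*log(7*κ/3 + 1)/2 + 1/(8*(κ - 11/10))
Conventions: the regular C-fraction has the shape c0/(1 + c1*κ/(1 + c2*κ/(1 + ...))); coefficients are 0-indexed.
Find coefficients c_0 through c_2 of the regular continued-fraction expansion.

Taylor coefficients (expand at 0): a_0 = 53/66, a_1 = 120473/20328, a_2 = -129988547/18783072.
c0 = a_0 = 53/66. Peel one level at a time: if S = 1 + c*κ/S' with S'(0) = 1, then c is the κ-coefficient of S and S' = c*κ/(S - 1).
S_1 = c0/f = 1 + (-120473/16324)*κ + (208391009/3303384)*κ^2 + ...; c1 = -120473/16324.
S_2 = c1*κ/(S_1 - 1) = 1 + (2292301099/268172898)*κ + ...; c2 = 2292301099/268172898.

The regular C-fraction coefficients are [53/66, -120473/16324, 2292301099/268172898].


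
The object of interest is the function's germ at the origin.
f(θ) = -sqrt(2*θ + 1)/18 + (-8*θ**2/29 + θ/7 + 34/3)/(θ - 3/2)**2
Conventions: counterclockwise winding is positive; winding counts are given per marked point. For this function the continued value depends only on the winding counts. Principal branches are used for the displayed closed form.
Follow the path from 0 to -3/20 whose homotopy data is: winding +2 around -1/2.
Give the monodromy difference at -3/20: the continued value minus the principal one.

The rational part is single-valued and drops out of the difference; each branch term changes only by its own monodromy.
(-1/18)*sqrt(1 - θ/(-1/2)): winding +2 is even, the square root returns to the same sheet, contribution 0.
Summing the contributions at θ = -3/20 gives 0.

Continued minus principal equals 0.


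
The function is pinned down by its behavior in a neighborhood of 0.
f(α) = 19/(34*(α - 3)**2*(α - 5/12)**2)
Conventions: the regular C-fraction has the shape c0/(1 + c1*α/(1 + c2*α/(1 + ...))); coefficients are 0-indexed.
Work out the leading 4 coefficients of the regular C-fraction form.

The regular C-fraction coefficients are [152/425, -82/15, 2041/1230, -2955361/2510430].

Taylor coefficients (expand at 0): a_0 = 152/425, a_1 = 12464/6375, a_2 = 237272/31875, a_3 = 2069024/84375.
c0 = a_0 = 152/425. Peel one level at a time: if S = 1 + c*α/S' with S'(0) = 1, then c is the α-coefficient of S and S' = c*α/(S - 1).
S_1 = c0/f = 1 + (-82/15)*α + (2041/225)*α^2 + ...; c1 = -82/15.
S_2 = c1*α/(S_1 - 1) = 1 + (2041/1230)*α + (2955361/1512900)*α^2 + ...; c2 = 2041/1230.
S_3 = c2*α/(S_2 - 1) = 1 + (-2955361/2510430)*α + ...; c3 = -2955361/2510430.


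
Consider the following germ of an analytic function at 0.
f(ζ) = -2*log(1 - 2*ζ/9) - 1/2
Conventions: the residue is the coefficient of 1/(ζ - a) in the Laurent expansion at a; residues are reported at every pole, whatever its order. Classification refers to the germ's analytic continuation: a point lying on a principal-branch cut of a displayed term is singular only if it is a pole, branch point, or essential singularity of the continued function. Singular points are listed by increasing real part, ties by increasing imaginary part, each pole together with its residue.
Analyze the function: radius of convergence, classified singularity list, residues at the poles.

Radius of convergence at 0: 9/2.
At 9/2: a logarithmic branch point.

Branch term (-2)*log(1 - ζ/(9/2)): its argument vanishes at ζ = 9/2, a logarithmic branch point, modulus 9/2.
The radius of convergence is the smallest modulus among the singular points: 9/2.


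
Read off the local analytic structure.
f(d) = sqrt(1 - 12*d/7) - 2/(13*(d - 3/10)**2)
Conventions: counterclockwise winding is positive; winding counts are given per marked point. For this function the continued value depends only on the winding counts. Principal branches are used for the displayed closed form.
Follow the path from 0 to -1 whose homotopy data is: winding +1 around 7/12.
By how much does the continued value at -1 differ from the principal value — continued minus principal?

Continued minus principal equals -(2/7)*sqrt(133).

The rational part is single-valued and drops out of the difference; each branch term changes only by its own monodromy.
(1)*sqrt(1 - d/(7/12)): winding +1 is odd, the square root flips sign, contributing -2*(1)*sqrt(1 - (-1)/(7/12)) = -2*(1)*sqrt(19/7) = -(2/7)*sqrt(133).
Summing the contributions at d = -1 gives -(2/7)*sqrt(133).


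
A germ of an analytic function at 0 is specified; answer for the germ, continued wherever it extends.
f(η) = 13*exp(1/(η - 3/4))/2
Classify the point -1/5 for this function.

The point is a regular point.

There is no denominator, hence no pole anywhere.
The essential point of exp(1/(η - (3/4))) is 3/4, not -1/5.
So the germ continues analytically to -1/5.


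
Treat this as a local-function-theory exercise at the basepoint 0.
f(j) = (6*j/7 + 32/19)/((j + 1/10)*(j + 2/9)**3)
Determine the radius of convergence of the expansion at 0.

Denominator factor (j + 2/9)^3: pole of order 3 at -2/9, modulus 2/9.
Denominator factor (j + 1/10): pole of order 1 at -1/10, modulus 1/10.
The radius of convergence is the smallest modulus among the singular points: 1/10.

The radius of convergence is 1/10.


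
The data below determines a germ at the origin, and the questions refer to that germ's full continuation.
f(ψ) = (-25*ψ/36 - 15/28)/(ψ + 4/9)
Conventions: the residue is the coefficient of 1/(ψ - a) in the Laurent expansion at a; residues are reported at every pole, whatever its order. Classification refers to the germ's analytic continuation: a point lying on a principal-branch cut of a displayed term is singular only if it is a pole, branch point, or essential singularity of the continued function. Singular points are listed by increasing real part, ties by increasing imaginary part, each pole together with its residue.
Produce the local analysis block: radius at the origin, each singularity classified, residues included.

Denominator factor (ψ + 4/9): pole of order 1 at -4/9, modulus 4/9.
The radius of convergence is the smallest modulus among the singular points: 4/9.
At the order-1 pole -4/9 set g(ψ) = (ψ - (-4/9))*f(ψ) = -25*ψ/36 - 15/28.
Simple pole: residue = g(a) at a = -4/9, which is -515/2268.

Radius of convergence at 0: 4/9.
At -4/9: a pole of order 1; residue -515/2268.


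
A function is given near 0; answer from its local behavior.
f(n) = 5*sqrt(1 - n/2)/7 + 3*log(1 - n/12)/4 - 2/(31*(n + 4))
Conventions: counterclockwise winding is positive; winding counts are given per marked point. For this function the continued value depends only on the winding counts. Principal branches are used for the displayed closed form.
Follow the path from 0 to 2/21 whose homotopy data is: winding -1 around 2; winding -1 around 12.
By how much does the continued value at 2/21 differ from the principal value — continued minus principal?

Continued minus principal equals (-(20/147)*sqrt(105)) - ((3/2)*pi)*i.

The rational part is single-valued and drops out of the difference; each branch term changes only by its own monodromy.
(5/7)*sqrt(1 - n/(2)): winding -1 is odd, the square root flips sign, contributing -2*(5/7)*sqrt(1 - (2/21)/(2)) = -2*(5/7)*sqrt(20/21) = -(20/147)*sqrt(105).
(3/4)*log(1 - n/(12)): each positive loop around 12 adds 2*pi*i to the log, so winding -1 contributes (3/4)*(-1)*2*pi*i = -(3/2)*pi*i.
Summing the contributions at n = 2/21 gives (-(20/147)*sqrt(105)) - ((3/2)*pi)*i.
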